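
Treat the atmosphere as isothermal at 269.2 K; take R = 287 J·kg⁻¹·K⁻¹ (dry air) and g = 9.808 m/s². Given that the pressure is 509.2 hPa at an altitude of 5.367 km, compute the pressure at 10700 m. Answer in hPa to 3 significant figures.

Scale height: H = RT/g = 287 × 269.2 / 9.808 = 7877.3 m.
Between two levels, P₂ = P₁ exp(−Δz/H) with Δz = z₂ − z₁.
Δz = 10700 − 5367.0 = 5333.0 m; Δz/H = 5333.0/7877.3 = 0.67701.
P₂ = 509.2 × exp(−0.67701) = 509.2 × 0.50813 = 258.74 hPa.

P ≈ 259 hPa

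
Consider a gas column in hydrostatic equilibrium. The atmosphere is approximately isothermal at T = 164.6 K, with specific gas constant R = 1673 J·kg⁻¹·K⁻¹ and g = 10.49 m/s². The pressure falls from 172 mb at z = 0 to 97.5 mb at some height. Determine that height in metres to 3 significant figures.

z ≈ 14900 m

Scale height: H = RT/g = 1673 × 164.6 / 10.49 = 26251 m.
Invert the barometric formula: z = H ln(P₀/P).
P₀/P = 172/97.5 = 1.7641; ln(1.7641) = 0.56764.
z = 26251 × 0.56764 = 14901 m.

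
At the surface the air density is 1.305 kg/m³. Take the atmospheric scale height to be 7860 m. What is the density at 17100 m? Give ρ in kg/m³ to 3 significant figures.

In an isothermal atmosphere, density decays like pressure: ρ = ρ₀ exp(−z/H).
z/H = 17100/7860.0 = 2.1756; exp(−2.1756) = 0.11354.
ρ = 1.305 × 0.11354 = 0.14817 kg/m³.

ρ ≈ 0.148 kg/m³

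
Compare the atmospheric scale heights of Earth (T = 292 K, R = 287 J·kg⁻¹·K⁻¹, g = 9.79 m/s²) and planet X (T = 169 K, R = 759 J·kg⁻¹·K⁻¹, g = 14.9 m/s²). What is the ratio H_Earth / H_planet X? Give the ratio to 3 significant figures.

H = RT/g for each body.
H_Earth = 287 × 292 / 9.79 = 8560.2 m.
H_planet X = 759 × 169 / 14.9 = 8608.8 m.
H_Earth/H_planet X = 8560.2/8608.8 = 0.99435.

H_Earth/H_planet X ≈ 0.994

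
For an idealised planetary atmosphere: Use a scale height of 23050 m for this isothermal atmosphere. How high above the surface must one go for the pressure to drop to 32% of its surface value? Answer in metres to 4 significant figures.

z ≈ 26260 m

Set P/P₀ = exp(−z/H) = 0.32, so z = −H ln(0.32).
−ln(0.32) = 1.1394; z = 23050 × 1.1394 = 26263 m.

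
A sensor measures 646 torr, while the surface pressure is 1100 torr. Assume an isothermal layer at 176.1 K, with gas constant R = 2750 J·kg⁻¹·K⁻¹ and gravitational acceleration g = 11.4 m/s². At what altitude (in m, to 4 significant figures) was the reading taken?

z ≈ 22610 m

Scale height: H = RT/g = 2750 × 176.1 / 11.4 = 42480 m.
Invert the barometric formula: z = H ln(P₀/P).
P₀/P = 1100/646 = 1.7028; ln(1.7028) = 0.53227.
z = 42480 × 0.53227 = 22611 m.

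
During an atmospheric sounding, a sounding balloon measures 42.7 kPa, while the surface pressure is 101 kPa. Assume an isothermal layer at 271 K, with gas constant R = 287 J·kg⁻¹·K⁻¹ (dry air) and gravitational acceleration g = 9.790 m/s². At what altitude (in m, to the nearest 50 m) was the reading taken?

Scale height: H = RT/g = 287 × 271 / 9.790 = 7944.5 m.
Invert the barometric formula: z = H ln(P₀/P).
P₀/P = 101/42.7 = 2.3653; ln(2.3653) = 0.86090.
z = 7944.5 × 0.86090 = 6839.4 m.

z ≈ 6850 m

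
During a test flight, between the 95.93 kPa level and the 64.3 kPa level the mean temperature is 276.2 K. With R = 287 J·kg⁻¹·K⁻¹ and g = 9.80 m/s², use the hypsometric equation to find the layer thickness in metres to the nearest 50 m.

Hypsometric equation: Δz = (R T̄/g) ln(P₁/P₂).
R T̄/g = 287 × 276.2 / 9.80 = 8088.7 m.
ln(95.93/64.3) = ln(1.4919) = 0.40005.
Δz = 8088.7 × 0.40005 = 3235.9 m.

Δz ≈ 3250 m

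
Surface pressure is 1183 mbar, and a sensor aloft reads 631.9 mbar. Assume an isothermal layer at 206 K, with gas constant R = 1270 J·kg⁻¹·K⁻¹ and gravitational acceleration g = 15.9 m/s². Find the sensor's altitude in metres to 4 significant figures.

Scale height: H = RT/g = 1270 × 206 / 15.9 = 16454 m.
Invert the barometric formula: z = H ln(P₀/P).
P₀/P = 1183/631.9 = 1.8721; ln(1.8721) = 0.62706.
z = 16454 × 0.62706 = 10318 m.

z ≈ 10320 m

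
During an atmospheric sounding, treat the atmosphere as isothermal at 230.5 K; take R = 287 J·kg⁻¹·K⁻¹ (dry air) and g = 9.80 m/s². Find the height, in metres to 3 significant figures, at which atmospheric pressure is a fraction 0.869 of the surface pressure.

z ≈ 948 m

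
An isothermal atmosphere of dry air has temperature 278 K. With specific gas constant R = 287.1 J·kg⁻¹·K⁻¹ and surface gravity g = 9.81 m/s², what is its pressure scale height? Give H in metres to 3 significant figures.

The scale height of an isothermal atmosphere is H = RT/g.
H = 287.1 × 278 / 9.81 = 79814/9.81 = 8136.0 m.

H ≈ 8140 m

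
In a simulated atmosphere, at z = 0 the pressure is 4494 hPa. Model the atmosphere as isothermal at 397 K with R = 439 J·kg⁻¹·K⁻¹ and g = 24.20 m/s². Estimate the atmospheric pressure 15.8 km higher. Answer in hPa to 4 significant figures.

Scale height: H = RT/g = 439 × 397 / 24.20 = 7201.8 m.
Barometric formula: P = P₀ exp(−z/H).
z/H = 15800/7201.8 = 2.1939; exp(−2.1939) = 0.11148.
P = 4494 × 0.11148 = 500.99 hPa.

P ≈ 501.0 hPa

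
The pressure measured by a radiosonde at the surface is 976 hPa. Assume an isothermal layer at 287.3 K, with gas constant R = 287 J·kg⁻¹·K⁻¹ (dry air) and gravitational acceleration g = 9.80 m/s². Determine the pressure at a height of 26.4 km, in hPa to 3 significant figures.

Scale height: H = RT/g = 287 × 287.3 / 9.80 = 8413.8 m.
Barometric formula: P = P₀ exp(−z/H).
z/H = 26400/8413.8 = 3.1377; exp(−3.1377) = 0.043382.
P = 976 × 0.043382 = 42.341 hPa.

P ≈ 42.3 hPa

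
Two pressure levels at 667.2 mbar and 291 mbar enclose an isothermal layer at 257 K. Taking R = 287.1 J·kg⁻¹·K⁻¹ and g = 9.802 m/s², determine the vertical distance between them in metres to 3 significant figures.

Δz ≈ 6250 m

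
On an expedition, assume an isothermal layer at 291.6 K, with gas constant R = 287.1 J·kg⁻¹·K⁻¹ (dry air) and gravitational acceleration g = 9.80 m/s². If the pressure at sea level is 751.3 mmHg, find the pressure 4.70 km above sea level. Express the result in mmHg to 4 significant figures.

Scale height: H = RT/g = 287.1 × 291.6 / 9.80 = 8542.7 m.
Barometric formula: P = P₀ exp(−z/H).
z/H = 4700.0/8542.7 = 0.55018; exp(−0.55018) = 0.57685.
P = 751.3 × 0.57685 = 433.39 mmHg.

P ≈ 433.4 mmHg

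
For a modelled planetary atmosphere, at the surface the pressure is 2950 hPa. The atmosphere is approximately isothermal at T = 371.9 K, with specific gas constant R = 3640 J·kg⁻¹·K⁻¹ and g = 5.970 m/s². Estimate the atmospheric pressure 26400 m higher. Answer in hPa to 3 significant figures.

Scale height: H = RT/g = 3640 × 371.9 / 5.970 = 226750 m.
Barometric formula: P = P₀ exp(−z/H).
z/H = 26400/226750 = 0.11643; exp(−0.11643) = 0.89009.
P = 2950 × 0.89009 = 2625.8 hPa.

P ≈ 2630 hPa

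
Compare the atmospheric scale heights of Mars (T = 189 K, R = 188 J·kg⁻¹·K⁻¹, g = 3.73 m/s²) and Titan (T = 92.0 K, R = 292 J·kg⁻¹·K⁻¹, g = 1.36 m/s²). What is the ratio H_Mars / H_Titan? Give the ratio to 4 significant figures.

H = RT/g for each body.
H_Mars = 188 × 189 / 3.73 = 9526.0 m.
H_Titan = 292 × 92.0 / 1.36 = 19753 m.
H_Mars/H_Titan = 9526.0/19753 = 0.48226.

H_Mars/H_Titan ≈ 0.4823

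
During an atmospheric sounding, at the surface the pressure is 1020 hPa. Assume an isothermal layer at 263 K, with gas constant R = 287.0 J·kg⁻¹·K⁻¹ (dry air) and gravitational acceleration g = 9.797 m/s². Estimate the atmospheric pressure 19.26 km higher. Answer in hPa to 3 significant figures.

P ≈ 83.7 hPa

Scale height: H = RT/g = 287.0 × 263 / 9.797 = 7704.5 m.
Barometric formula: P = P₀ exp(−z/H).
z/H = 19260/7704.5 = 2.4998; exp(−2.4998) = 0.082101.
P = 1020 × 0.082101 = 83.743 hPa.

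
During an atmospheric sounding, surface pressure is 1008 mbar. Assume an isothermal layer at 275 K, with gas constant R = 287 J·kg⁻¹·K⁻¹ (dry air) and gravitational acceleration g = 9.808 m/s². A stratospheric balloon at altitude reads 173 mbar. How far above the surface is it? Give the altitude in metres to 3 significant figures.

Scale height: H = RT/g = 287 × 275 / 9.808 = 8047.0 m.
Invert the barometric formula: z = H ln(P₀/P).
P₀/P = 1008/173 = 5.8266; ln(5.8266) = 1.7624.
z = 8047.0 × 1.7624 = 14182 m.

z ≈ 14200 m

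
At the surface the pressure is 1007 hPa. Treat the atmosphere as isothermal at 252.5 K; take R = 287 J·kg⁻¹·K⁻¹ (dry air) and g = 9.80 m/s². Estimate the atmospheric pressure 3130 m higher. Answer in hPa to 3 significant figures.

P ≈ 659 hPa

Scale height: H = RT/g = 287 × 252.5 / 9.80 = 7394.6 m.
Barometric formula: P = P₀ exp(−z/H).
z/H = 3130.0/7394.6 = 0.42328; exp(−0.42328) = 0.65490.
P = 1007 × 0.65490 = 659.48 hPa.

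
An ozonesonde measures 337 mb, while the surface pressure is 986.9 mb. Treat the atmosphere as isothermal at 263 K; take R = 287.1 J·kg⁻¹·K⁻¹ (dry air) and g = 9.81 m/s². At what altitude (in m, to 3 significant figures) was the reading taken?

Scale height: H = RT/g = 287.1 × 263 / 9.81 = 7697.0 m.
Invert the barometric formula: z = H ln(P₀/P).
P₀/P = 986.9/337 = 2.9285; ln(2.9285) = 1.0745.
z = 7697.0 × 1.0745 = 8270.4 m.

z ≈ 8270 m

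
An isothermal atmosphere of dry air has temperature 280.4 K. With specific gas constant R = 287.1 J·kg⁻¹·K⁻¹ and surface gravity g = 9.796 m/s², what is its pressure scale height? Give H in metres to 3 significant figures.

H ≈ 8220 m

The scale height of an isothermal atmosphere is H = RT/g.
H = 287.1 × 280.4 / 9.796 = 80503/9.796 = 8217.9 m.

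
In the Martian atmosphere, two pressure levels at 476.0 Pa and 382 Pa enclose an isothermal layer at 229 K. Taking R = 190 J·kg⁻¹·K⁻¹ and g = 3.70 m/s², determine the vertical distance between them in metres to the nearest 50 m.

Hypsometric equation: Δz = (R T̄/g) ln(P₁/P₂).
R T̄/g = 190 × 229 / 3.70 = 11759 m.
ln(476.0/382) = ln(1.2461) = 0.22002.
Δz = 11759 × 0.22002 = 2587.2 m.

Δz ≈ 2600 m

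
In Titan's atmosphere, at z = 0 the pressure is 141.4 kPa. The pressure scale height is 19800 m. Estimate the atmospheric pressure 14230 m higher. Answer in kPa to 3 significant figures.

P ≈ 68.9 kPa

Barometric formula: P = P₀ exp(−z/H).
z/H = 14230/19800 = 0.71869; exp(−0.71869) = 0.48739.
P = 141.4 × 0.48739 = 68.917 kPa.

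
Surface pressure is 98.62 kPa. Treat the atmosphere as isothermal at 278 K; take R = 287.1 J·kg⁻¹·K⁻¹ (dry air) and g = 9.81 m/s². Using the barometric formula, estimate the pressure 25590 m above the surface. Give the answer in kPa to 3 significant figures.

Scale height: H = RT/g = 287.1 × 278 / 9.81 = 8136.0 m.
Barometric formula: P = P₀ exp(−z/H).
z/H = 25590/8136.0 = 3.1453; exp(−3.1453) = 0.043054.
P = 98.62 × 0.043054 = 4.2460 kPa.

P ≈ 4.25 kPa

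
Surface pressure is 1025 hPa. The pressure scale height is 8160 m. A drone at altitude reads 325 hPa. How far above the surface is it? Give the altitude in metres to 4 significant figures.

Invert the barometric formula: z = H ln(P₀/P).
P₀/P = 1025/325 = 3.1538; ln(3.1538) = 1.1486.
z = 8160.0 × 1.1486 = 9372.6 m.

z ≈ 9373 m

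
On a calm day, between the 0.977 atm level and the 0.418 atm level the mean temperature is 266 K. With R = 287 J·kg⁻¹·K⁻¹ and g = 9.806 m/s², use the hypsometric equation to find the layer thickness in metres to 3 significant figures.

Δz ≈ 6610 m

Hypsometric equation: Δz = (R T̄/g) ln(P₁/P₂).
R T̄/g = 287 × 266 / 9.806 = 7785.2 m.
ln(0.977/0.418) = ln(2.3373) = 0.84900.
Δz = 7785.2 × 0.84900 = 6609.6 m.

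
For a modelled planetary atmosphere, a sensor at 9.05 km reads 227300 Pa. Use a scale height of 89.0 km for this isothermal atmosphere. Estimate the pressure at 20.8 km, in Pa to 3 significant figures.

P ≈ 199000 Pa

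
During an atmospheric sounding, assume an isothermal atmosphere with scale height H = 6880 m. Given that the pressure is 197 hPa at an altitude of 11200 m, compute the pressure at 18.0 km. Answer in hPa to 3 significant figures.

Between two levels, P₂ = P₁ exp(−Δz/H) with Δz = z₂ − z₁.
Δz = 18000 − 11200 = 6800.0 m; Δz/H = 6800.0/6880.0 = 0.98837.
P₂ = 197 × exp(−0.98837) = 197 × 0.37218 = 73.319 hPa.

P ≈ 73.3 hPa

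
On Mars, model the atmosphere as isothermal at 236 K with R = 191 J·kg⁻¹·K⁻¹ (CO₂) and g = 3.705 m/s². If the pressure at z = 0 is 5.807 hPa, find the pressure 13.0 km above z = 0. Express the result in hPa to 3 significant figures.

Scale height: H = RT/g = 191 × 236 / 3.705 = 12166 m.
Barometric formula: P = P₀ exp(−z/H).
z/H = 13000/12166 = 1.0686; exp(−1.0686) = 0.34349.
P = 5.807 × 0.34349 = 1.9946 hPa.

P ≈ 1.99 hPa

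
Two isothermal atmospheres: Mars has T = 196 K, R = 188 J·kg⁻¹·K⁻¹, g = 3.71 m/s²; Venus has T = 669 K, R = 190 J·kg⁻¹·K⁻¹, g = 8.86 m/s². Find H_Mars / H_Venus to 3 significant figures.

H = RT/g for each body.
H_Mars = 188 × 196 / 3.71 = 9932.1 m.
H_Venus = 190 × 669 / 8.86 = 14347 m.
H_Mars/H_Venus = 9932.1/14347 = 0.69228.

H_Mars/H_Venus ≈ 0.692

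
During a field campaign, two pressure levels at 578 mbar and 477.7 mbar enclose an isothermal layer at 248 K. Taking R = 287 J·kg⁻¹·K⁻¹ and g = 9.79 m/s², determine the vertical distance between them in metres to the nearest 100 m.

Hypsometric equation: Δz = (R T̄/g) ln(P₁/P₂).
R T̄/g = 287 × 248 / 9.79 = 7270.3 m.
ln(578/477.7) = ln(1.2100) = 0.19062.
Δz = 7270.3 × 0.19062 = 1385.9 m.

Δz ≈ 1400 m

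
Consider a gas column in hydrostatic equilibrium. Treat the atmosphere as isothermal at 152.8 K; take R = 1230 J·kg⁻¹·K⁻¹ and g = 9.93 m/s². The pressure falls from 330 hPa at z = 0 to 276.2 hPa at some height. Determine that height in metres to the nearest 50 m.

z ≈ 3350 m

Scale height: H = RT/g = 1230 × 152.8 / 9.93 = 18927 m.
Invert the barometric formula: z = H ln(P₀/P).
P₀/P = 330/276.2 = 1.1948; ln(1.1948) = 0.17798.
z = 18927 × 0.17798 = 3368.6 m.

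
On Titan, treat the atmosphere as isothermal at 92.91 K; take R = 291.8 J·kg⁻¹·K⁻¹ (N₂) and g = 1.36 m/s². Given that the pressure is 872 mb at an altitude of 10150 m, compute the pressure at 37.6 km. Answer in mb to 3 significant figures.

P ≈ 220 mb

Scale height: H = RT/g = 291.8 × 92.91 / 1.36 = 19935 m.
Between two levels, P₂ = P₁ exp(−Δz/H) with Δz = z₂ − z₁.
Δz = 37600 − 10150 = 27450 m; Δz/H = 27450/19935 = 1.3770.
P₂ = 872 × exp(−1.3770) = 872 × 0.25233 = 220.03 mb.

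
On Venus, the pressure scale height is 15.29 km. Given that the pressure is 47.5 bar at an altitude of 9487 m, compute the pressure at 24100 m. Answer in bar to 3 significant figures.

Between two levels, P₂ = P₁ exp(−Δz/H) with Δz = z₂ − z₁.
Δz = 24100 − 9487.0 = 14613 m; Δz/H = 14613/15290 = 0.95572.
P₂ = 47.5 × exp(−0.95572) = 47.5 × 0.38454 = 18.266 bar.

P ≈ 18.3 bar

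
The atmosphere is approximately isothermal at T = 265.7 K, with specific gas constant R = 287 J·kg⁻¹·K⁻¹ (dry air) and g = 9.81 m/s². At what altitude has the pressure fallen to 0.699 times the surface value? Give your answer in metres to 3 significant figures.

Scale height: H = RT/g = 287 × 265.7 / 9.81 = 7773.3 m.
Set P/P₀ = exp(−z/H) = 0.699, so z = −H ln(0.699).
−ln(0.699) = 0.35810; z = 7773.3 × 0.35810 = 2783.6 m.

z ≈ 2780 m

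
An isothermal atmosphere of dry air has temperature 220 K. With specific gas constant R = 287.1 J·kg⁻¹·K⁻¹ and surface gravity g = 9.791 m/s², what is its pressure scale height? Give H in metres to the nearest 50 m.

The scale height of an isothermal atmosphere is H = RT/g.
H = 287.1 × 220 / 9.791 = 63162/9.791 = 6451.0 m.

H ≈ 6450 m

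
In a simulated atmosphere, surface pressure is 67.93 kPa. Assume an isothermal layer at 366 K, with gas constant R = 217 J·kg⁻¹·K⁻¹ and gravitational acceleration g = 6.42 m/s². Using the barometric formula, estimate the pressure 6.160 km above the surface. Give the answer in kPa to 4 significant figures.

P ≈ 41.29 kPa

Scale height: H = RT/g = 217 × 366 / 6.42 = 12371 m.
Barometric formula: P = P₀ exp(−z/H).
z/H = 6160.0/12371 = 0.49794; exp(−0.49794) = 0.60778.
P = 67.93 × 0.60778 = 41.286 kPa.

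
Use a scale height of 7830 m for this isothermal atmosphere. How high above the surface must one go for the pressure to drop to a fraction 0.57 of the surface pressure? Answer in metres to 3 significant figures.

z ≈ 4400 m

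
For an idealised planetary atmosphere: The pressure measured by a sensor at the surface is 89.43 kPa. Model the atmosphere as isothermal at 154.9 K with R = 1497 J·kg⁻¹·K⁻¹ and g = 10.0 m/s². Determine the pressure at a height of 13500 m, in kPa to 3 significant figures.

P ≈ 50.0 kPa

Scale height: H = RT/g = 1497 × 154.9 / 10.0 = 23189 m.
Barometric formula: P = P₀ exp(−z/H).
z/H = 13500/23189 = 0.58217; exp(−0.58217) = 0.55868.
P = 89.43 × 0.55868 = 49.963 kPa.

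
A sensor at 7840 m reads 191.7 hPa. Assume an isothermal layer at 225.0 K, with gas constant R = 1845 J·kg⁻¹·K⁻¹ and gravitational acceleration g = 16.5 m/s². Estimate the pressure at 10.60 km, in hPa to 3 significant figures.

P ≈ 172 hPa

Scale height: H = RT/g = 1845 × 225.0 / 16.5 = 25159 m.
Between two levels, P₂ = P₁ exp(−Δz/H) with Δz = z₂ − z₁.
Δz = 10600 − 7840.0 = 2760.0 m; Δz/H = 2760.0/25159 = 0.10970.
P₂ = 191.7 × exp(−0.10970) = 191.7 × 0.89610 = 171.78 hPa.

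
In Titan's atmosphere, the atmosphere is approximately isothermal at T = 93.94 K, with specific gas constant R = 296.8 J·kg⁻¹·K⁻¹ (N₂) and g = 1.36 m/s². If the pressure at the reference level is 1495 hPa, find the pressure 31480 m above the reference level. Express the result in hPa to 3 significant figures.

Scale height: H = RT/g = 296.8 × 93.94 / 1.36 = 20501 m.
Barometric formula: P = P₀ exp(−z/H).
z/H = 31480/20501 = 1.5355; exp(−1.5355) = 0.21535.
P = 1495 × 0.21535 = 321.95 hPa.

P ≈ 322 hPa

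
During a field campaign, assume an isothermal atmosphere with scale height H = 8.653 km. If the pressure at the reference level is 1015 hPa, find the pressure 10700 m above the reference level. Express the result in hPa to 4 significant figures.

P ≈ 294.7 hPa

Barometric formula: P = P₀ exp(−z/H).
z/H = 10700/8653.0 = 1.2366; exp(−1.2366) = 0.29037.
P = 1015 × 0.29037 = 294.73 hPa.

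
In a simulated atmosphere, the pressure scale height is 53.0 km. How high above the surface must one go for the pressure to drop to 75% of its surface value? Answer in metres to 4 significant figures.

Set P/P₀ = exp(−z/H) = 0.75, so z = −H ln(0.75).
−ln(0.75) = 0.28768; z = 53000 × 0.28768 = 15247 m.

z ≈ 15250 m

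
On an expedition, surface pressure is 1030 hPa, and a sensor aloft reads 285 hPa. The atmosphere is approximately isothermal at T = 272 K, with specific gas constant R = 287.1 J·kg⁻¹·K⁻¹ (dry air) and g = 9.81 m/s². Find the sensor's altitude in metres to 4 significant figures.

z ≈ 10230 m

Scale height: H = RT/g = 287.1 × 272 / 9.81 = 7960.4 m.
Invert the barometric formula: z = H ln(P₀/P).
P₀/P = 1030/285 = 3.6140; ln(3.6140) = 1.2848.
z = 7960.4 × 1.2848 = 10228 m.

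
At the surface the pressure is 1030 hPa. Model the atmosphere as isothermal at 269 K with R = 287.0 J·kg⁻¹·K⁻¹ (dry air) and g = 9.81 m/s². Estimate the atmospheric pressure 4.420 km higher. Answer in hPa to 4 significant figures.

P ≈ 587.4 hPa

Scale height: H = RT/g = 287.0 × 269 / 9.81 = 7869.8 m.
Barometric formula: P = P₀ exp(−z/H).
z/H = 4420.0/7869.8 = 0.56164; exp(−0.56164) = 0.57027.
P = 1030 × 0.57027 = 587.38 hPa.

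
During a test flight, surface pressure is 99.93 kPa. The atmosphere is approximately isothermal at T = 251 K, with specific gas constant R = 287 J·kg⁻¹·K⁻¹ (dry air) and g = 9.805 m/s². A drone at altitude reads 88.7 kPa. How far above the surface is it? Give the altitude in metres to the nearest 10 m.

Scale height: H = RT/g = 287 × 251 / 9.805 = 7347.0 m.
Invert the barometric formula: z = H ln(P₀/P).
P₀/P = 99.93/88.7 = 1.1266; ln(1.1266) = 0.11920.
z = 7347.0 × 0.11920 = 875.76 m.

z ≈ 880 m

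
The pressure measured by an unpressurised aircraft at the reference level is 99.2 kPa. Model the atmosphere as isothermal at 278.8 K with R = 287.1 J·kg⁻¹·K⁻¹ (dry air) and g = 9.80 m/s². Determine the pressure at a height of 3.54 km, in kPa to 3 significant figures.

Scale height: H = RT/g = 287.1 × 278.8 / 9.80 = 8167.7 m.
Barometric formula: P = P₀ exp(−z/H).
z/H = 3540.0/8167.7 = 0.43341; exp(−0.43341) = 0.64829.
P = 99.2 × 0.64829 = 64.310 kPa.

P ≈ 64.3 kPa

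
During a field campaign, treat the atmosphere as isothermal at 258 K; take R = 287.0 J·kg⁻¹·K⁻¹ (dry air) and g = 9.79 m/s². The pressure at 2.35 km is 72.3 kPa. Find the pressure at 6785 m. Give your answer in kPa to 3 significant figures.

Scale height: H = RT/g = 287.0 × 258 / 9.79 = 7563.4 m.
Between two levels, P₂ = P₁ exp(−Δz/H) with Δz = z₂ − z₁.
Δz = 6785.0 − 2350.0 = 4435.0 m; Δz/H = 4435.0/7563.4 = 0.58638.
P₂ = 72.3 × exp(−0.58638) = 72.3 × 0.55634 = 40.223 kPa.

P ≈ 40.2 kPa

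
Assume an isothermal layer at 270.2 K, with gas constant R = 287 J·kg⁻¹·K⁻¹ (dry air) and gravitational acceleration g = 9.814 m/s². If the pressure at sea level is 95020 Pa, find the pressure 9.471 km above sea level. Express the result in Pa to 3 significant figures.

Scale height: H = RT/g = 287 × 270.2 / 9.814 = 7901.7 m.
Barometric formula: P = P₀ exp(−z/H).
z/H = 9471.0/7901.7 = 1.1986; exp(−1.1986) = 0.30162.
P = 95020 × 0.30162 = 28660 Pa.

P ≈ 28700 Pa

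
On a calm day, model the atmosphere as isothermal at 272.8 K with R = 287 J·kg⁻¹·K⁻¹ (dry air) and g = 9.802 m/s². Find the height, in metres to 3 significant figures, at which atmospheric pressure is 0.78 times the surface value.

z ≈ 1980 m

Scale height: H = RT/g = 287 × 272.8 / 9.802 = 7987.5 m.
Set P/P₀ = exp(−z/H) = 0.78, so z = −H ln(0.78).
−ln(0.78) = 0.24846; z = 7987.5 × 0.24846 = 1984.6 m.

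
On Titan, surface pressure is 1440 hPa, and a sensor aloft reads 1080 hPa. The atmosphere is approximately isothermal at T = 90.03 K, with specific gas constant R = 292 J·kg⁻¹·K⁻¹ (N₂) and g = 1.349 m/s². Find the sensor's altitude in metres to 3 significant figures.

z ≈ 5610 m

Scale height: H = RT/g = 292 × 90.03 / 1.349 = 19488 m.
Invert the barometric formula: z = H ln(P₀/P).
P₀/P = 1440/1080 = 1.3333; ln(1.3333) = 0.28766.
z = 19488 × 0.28766 = 5605.9 m.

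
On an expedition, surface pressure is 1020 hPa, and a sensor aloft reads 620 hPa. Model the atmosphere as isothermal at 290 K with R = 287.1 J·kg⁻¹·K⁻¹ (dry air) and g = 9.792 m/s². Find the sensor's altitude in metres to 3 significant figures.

z ≈ 4230 m

Scale height: H = RT/g = 287.1 × 290 / 9.792 = 8502.8 m.
Invert the barometric formula: z = H ln(P₀/P).
P₀/P = 1020/620 = 1.6452; ln(1.6452) = 0.49786.
z = 8502.8 × 0.49786 = 4233.2 m.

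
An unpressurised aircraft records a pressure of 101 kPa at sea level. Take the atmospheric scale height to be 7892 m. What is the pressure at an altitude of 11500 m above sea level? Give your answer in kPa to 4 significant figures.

P ≈ 23.52 kPa

Barometric formula: P = P₀ exp(−z/H).
z/H = 11500/7892.0 = 1.4572; exp(−1.4572) = 0.23289.
P = 101 × 0.23289 = 23.522 kPa.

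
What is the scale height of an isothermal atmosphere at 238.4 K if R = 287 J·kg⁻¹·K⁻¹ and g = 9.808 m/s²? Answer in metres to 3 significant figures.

The scale height of an isothermal atmosphere is H = RT/g.
H = 287 × 238.4 / 9.808 = 68421/9.808 = 6976.0 m.

H ≈ 6980 m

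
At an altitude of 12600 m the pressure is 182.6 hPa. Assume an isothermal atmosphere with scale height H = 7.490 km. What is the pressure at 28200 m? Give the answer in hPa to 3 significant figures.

P ≈ 22.7 hPa

Between two levels, P₂ = P₁ exp(−Δz/H) with Δz = z₂ − z₁.
Δz = 28200 − 12600 = 15600 m; Δz/H = 15600/7490.0 = 2.0828.
P₂ = 182.6 × exp(−2.0828) = 182.6 × 0.12458 = 22.748 hPa.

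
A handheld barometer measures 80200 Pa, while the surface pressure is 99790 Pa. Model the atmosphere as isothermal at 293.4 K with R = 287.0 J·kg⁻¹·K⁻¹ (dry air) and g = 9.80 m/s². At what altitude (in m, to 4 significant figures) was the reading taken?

Scale height: H = RT/g = 287.0 × 293.4 / 9.80 = 8592.4 m.
Invert the barometric formula: z = H ln(P₀/P).
P₀/P = 99790/80200 = 1.2443; ln(1.2443) = 0.21857.
z = 8592.4 × 0.21857 = 1878.0 m.

z ≈ 1878 m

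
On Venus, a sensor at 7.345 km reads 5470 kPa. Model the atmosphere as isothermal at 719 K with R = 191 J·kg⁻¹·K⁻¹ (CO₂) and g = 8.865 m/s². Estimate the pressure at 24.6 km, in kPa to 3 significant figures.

P ≈ 1800 kPa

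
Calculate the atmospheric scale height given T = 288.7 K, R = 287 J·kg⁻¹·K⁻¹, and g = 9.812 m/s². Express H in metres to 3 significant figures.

H ≈ 8440 m

The scale height of an isothermal atmosphere is H = RT/g.
H = 287 × 288.7 / 9.812 = 82857/9.812 = 8444.5 m.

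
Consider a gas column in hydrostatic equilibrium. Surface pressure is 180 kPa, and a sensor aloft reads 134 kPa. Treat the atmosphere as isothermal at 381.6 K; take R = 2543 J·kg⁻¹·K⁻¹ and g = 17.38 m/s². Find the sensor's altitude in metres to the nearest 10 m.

Scale height: H = RT/g = 2543 × 381.6 / 17.38 = 55835 m.
Invert the barometric formula: z = H ln(P₀/P).
P₀/P = 180/134 = 1.3433; ln(1.3433) = 0.29513.
z = 55835 × 0.29513 = 16479 m.

z ≈ 16480 m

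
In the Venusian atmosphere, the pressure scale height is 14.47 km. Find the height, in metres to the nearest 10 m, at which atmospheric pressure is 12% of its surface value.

Set P/P₀ = exp(−z/H) = 0.12, so z = −H ln(0.12).
−ln(0.12) = 2.1203; z = 14470 × 2.1203 = 30681 m.

z ≈ 30680 m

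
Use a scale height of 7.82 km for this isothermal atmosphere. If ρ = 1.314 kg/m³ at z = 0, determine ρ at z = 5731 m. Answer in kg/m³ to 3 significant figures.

ρ ≈ 0.631 kg/m³

In an isothermal atmosphere, density decays like pressure: ρ = ρ₀ exp(−z/H).
z/H = 5731.0/7820.0 = 0.73286; exp(−0.73286) = 0.48053.
ρ = 1.314 × 0.48053 = 0.63142 kg/m³.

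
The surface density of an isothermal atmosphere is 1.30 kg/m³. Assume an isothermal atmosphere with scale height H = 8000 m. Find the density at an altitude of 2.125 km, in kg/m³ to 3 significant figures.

ρ ≈ 0.997 kg/m³

In an isothermal atmosphere, density decays like pressure: ρ = ρ₀ exp(−z/H).
z/H = 2125.0/8000.0 = 0.26562; exp(−0.26562) = 0.76673.
ρ = 1.30 × 0.76673 = 0.99675 kg/m³.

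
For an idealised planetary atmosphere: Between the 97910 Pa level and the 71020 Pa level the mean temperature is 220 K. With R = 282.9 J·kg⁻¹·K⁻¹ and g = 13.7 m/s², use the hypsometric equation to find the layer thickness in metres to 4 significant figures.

Δz ≈ 1459 m

Hypsometric equation: Δz = (R T̄/g) ln(P₁/P₂).
R T̄/g = 282.9 × 220 / 13.7 = 4542.9 m.
ln(97910/71020) = ln(1.3786) = 0.32107.
Δz = 4542.9 × 0.32107 = 1458.6 m.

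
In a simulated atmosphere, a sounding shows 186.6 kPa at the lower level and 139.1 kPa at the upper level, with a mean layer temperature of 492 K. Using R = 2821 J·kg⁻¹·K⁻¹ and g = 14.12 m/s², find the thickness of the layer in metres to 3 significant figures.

Δz ≈ 28900 m

Hypsometric equation: Δz = (R T̄/g) ln(P₁/P₂).
R T̄/g = 2821 × 492 / 14.12 = 98295 m.
ln(186.6/139.1) = ln(1.3415) = 0.29379.
Δz = 98295 × 0.29379 = 28878 m.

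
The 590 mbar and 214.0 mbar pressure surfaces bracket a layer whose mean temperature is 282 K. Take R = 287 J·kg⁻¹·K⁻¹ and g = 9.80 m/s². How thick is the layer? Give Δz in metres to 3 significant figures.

Hypsometric equation: Δz = (R T̄/g) ln(P₁/P₂).
R T̄/g = 287 × 282 / 9.80 = 8258.6 m.
ln(590/214.0) = ln(2.7570) = 1.0141.
Δz = 8258.6 × 1.0141 = 8375.0 m.

Δz ≈ 8380 m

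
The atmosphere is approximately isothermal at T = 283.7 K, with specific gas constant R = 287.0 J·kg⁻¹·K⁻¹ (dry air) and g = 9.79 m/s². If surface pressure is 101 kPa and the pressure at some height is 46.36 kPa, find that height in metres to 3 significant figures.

Scale height: H = RT/g = 287.0 × 283.7 / 9.79 = 8316.8 m.
Invert the barometric formula: z = H ln(P₀/P).
P₀/P = 101/46.36 = 2.1786; ln(2.1786) = 0.77868.
z = 8316.8 × 0.77868 = 6476.1 m.

z ≈ 6480 m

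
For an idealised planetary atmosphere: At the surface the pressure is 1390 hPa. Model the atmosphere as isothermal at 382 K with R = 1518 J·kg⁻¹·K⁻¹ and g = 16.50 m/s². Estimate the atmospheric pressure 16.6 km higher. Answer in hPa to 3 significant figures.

P ≈ 867 hPa

Scale height: H = RT/g = 1518 × 382 / 16.50 = 35144 m.
Barometric formula: P = P₀ exp(−z/H).
z/H = 16600/35144 = 0.47234; exp(−0.47234) = 0.62354.
P = 1390 × 0.62354 = 866.72 hPa.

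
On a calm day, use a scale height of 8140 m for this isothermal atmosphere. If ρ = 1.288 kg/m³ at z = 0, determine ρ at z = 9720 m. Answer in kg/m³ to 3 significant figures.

In an isothermal atmosphere, density decays like pressure: ρ = ρ₀ exp(−z/H).
z/H = 9720.0/8140.0 = 1.1941; exp(−1.1941) = 0.30298.
ρ = 1.288 × 0.30298 = 0.39024 kg/m³.

ρ ≈ 0.390 kg/m³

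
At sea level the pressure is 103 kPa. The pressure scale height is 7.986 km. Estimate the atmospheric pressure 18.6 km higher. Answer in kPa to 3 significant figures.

P ≈ 10.0 kPa

Barometric formula: P = P₀ exp(−z/H).
z/H = 18600/7986.0 = 2.3291; exp(−2.3291) = 0.097383.
P = 103 × 0.097383 = 10.030 kPa.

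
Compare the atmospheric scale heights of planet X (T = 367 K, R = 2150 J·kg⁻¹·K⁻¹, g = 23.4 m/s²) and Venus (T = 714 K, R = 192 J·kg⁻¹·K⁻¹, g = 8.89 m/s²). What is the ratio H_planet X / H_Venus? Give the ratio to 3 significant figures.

H = RT/g for each body.
H_planet X = 2150 × 367 / 23.4 = 33720 m.
H_Venus = 192 × 714 / 8.89 = 15420 m.
H_planet X/H_Venus = 33720/15420 = 2.1868.

H_planet X/H_Venus ≈ 2.19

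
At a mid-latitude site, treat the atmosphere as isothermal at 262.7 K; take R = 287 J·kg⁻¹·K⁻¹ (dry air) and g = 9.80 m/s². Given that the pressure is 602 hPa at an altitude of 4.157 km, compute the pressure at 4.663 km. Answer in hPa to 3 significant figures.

P ≈ 564 hPa

Scale height: H = RT/g = 287 × 262.7 / 9.80 = 7693.4 m.
Between two levels, P₂ = P₁ exp(−Δz/H) with Δz = z₂ − z₁.
Δz = 4663.0 − 4157.0 = 506.00 m; Δz/H = 506.00/7693.4 = 0.065771.
P₂ = 602 × exp(−0.065771) = 602 × 0.93635 = 563.68 hPa.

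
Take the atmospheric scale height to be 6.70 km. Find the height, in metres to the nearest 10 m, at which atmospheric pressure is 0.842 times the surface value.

Set P/P₀ = exp(−z/H) = 0.842, so z = −H ln(0.842).
−ln(0.842) = 0.17198; z = 6700.0 × 0.17198 = 1152.3 m.

z ≈ 1150 m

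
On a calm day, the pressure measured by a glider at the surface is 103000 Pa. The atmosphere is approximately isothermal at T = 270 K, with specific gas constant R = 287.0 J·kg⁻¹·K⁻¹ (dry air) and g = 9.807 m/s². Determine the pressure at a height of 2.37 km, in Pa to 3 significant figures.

P ≈ 76300 Pa

Scale height: H = RT/g = 287.0 × 270 / 9.807 = 7901.5 m.
Barometric formula: P = P₀ exp(−z/H).
z/H = 2370.0/7901.5 = 0.29994; exp(−0.29994) = 0.74086.
P = 103000 × 0.74086 = 76309 Pa.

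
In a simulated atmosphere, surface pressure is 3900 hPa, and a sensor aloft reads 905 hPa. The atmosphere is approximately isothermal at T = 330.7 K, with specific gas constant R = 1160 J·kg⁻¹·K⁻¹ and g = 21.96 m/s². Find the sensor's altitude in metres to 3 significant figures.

Scale height: H = RT/g = 1160 × 330.7 / 21.96 = 17469 m.
Invert the barometric formula: z = H ln(P₀/P).
P₀/P = 3900/905 = 4.3094; ln(4.3094) = 1.4608.
z = 17469 × 1.4608 = 25519 m.

z ≈ 25500 m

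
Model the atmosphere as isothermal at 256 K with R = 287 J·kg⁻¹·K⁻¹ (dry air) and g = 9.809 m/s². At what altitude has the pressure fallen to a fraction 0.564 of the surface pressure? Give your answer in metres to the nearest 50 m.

z ≈ 4300 m

Scale height: H = RT/g = 287 × 256 / 9.809 = 7490.3 m.
Set P/P₀ = exp(−z/H) = 0.564, so z = −H ln(0.564).
−ln(0.564) = 0.57270; z = 7490.3 × 0.57270 = 4289.7 m.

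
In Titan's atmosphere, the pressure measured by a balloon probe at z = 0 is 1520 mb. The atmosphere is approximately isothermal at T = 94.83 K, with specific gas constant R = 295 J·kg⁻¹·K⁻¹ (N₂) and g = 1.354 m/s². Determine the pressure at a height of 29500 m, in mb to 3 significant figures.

P ≈ 365 mb

Scale height: H = RT/g = 295 × 94.83 / 1.354 = 20661 m.
Barometric formula: P = P₀ exp(−z/H).
z/H = 29500/20661 = 1.4278; exp(−1.4278) = 0.23984.
P = 1520 × 0.23984 = 364.56 mb.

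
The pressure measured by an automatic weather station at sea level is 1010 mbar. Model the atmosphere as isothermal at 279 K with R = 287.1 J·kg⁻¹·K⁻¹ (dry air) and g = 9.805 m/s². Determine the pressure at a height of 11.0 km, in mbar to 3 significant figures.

P ≈ 263 mbar

Scale height: H = RT/g = 287.1 × 279 / 9.805 = 8169.4 m.
Barometric formula: P = P₀ exp(−z/H).
z/H = 11000/8169.4 = 1.3465; exp(−1.3465) = 0.26015.
P = 1010 × 0.26015 = 262.75 mbar.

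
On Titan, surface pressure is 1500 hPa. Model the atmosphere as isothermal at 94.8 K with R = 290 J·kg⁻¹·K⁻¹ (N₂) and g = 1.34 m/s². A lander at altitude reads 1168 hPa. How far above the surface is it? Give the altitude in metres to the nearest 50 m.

z ≈ 5150 m

Scale height: H = RT/g = 290 × 94.8 / 1.34 = 20516 m.
Invert the barometric formula: z = H ln(P₀/P).
P₀/P = 1500/1168 = 1.2842; ln(1.2842) = 0.25014.
z = 20516 × 0.25014 = 5131.9 m.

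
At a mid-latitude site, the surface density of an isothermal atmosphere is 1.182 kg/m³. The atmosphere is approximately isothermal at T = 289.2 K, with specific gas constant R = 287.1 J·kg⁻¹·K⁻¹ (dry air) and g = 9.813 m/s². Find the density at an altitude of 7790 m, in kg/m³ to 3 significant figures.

ρ ≈ 0.471 kg/m³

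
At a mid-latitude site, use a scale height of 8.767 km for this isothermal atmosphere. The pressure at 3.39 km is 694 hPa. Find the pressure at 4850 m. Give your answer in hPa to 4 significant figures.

Between two levels, P₂ = P₁ exp(−Δz/H) with Δz = z₂ − z₁.
Δz = 4850.0 − 3390.0 = 1460.0 m; Δz/H = 1460.0/8767.0 = 0.16653.
P₂ = 694 × exp(−0.16653) = 694 × 0.84660 = 587.54 hPa.

P ≈ 587.5 hPa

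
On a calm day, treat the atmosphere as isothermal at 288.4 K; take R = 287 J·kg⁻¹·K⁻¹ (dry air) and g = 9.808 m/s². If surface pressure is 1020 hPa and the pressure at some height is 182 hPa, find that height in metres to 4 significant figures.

z ≈ 14550 m

Scale height: H = RT/g = 287 × 288.4 / 9.808 = 8439.1 m.
Invert the barometric formula: z = H ln(P₀/P).
P₀/P = 1020/182 = 5.6044; ln(5.6044) = 1.7236.
z = 8439.1 × 1.7236 = 14546 m.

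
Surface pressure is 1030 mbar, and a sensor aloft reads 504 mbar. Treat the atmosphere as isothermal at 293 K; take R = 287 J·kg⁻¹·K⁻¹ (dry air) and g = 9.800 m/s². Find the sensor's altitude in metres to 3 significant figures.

z ≈ 6130 m

Scale height: H = RT/g = 287 × 293 / 9.800 = 8580.7 m.
Invert the barometric formula: z = H ln(P₀/P).
P₀/P = 1030/504 = 2.0437; ln(2.0437) = 0.71476.
z = 8580.7 × 0.71476 = 6133.1 m.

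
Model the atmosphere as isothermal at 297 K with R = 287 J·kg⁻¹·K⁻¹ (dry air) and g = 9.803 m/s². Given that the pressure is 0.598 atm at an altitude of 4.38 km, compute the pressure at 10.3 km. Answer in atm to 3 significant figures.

Scale height: H = RT/g = 287 × 297 / 9.803 = 8695.2 m.
Between two levels, P₂ = P₁ exp(−Δz/H) with Δz = z₂ − z₁.
Δz = 10300 − 4380.0 = 5920.0 m; Δz/H = 5920.0/8695.2 = 0.68084.
P₂ = 0.598 × exp(−0.68084) = 0.598 × 0.50619 = 0.30270 atm.

P ≈ 0.303 atm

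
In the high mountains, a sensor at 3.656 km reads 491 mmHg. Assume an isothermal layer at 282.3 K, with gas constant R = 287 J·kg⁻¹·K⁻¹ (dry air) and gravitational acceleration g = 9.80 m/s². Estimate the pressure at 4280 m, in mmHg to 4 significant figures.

Scale height: H = RT/g = 287 × 282.3 / 9.80 = 8267.4 m.
Between two levels, P₂ = P₁ exp(−Δz/H) with Δz = z₂ − z₁.
Δz = 4280.0 − 3656.0 = 624.00 m; Δz/H = 624.00/8267.4 = 0.075477.
P₂ = 491 × exp(−0.075477) = 491 × 0.92730 = 455.30 mmHg.

P ≈ 455.3 mmHg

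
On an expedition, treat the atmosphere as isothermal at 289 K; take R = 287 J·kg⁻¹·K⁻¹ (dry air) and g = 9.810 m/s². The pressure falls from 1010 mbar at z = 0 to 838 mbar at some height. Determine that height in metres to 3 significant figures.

Scale height: H = RT/g = 287 × 289 / 9.810 = 8454.9 m.
Invert the barometric formula: z = H ln(P₀/P).
P₀/P = 1010/838 = 1.2053; ln(1.2053) = 0.18673.
z = 8454.9 × 0.18673 = 1578.8 m.

z ≈ 1580 m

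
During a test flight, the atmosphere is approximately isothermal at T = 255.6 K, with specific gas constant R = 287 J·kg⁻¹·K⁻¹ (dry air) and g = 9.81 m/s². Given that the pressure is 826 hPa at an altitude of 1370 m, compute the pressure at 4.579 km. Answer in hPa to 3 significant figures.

Scale height: H = RT/g = 287 × 255.6 / 9.81 = 7477.8 m.
Between two levels, P₂ = P₁ exp(−Δz/H) with Δz = z₂ − z₁.
Δz = 4579.0 − 1370.0 = 3209.0 m; Δz/H = 3209.0/7477.8 = 0.42914.
P₂ = 826 × exp(−0.42914) = 826 × 0.65107 = 537.78 hPa.

P ≈ 538 hPa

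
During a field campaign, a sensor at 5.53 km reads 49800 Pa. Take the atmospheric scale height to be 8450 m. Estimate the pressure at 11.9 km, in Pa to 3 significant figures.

P ≈ 23400 Pa

Between two levels, P₂ = P₁ exp(−Δz/H) with Δz = z₂ − z₁.
Δz = 11900 − 5530.0 = 6370.0 m; Δz/H = 6370.0/8450.0 = 0.75385.
P₂ = 49800 × exp(−0.75385) = 49800 × 0.47055 = 23433 Pa.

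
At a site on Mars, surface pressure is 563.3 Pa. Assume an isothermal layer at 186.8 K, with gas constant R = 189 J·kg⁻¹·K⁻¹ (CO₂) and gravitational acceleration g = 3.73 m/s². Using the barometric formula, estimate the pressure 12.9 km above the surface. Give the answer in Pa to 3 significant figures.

Scale height: H = RT/g = 189 × 186.8 / 3.73 = 9465.2 m.
Barometric formula: P = P₀ exp(−z/H).
z/H = 12900/9465.2 = 1.3629; exp(−1.3629) = 0.25592.
P = 563.3 × 0.25592 = 144.16 Pa.

P ≈ 144 Pa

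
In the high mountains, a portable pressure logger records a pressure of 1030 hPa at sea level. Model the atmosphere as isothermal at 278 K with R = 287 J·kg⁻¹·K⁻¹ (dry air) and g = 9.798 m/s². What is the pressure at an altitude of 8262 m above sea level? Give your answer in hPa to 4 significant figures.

P ≈ 373.4 hPa

Scale height: H = RT/g = 287 × 278 / 9.798 = 8143.1 m.
Barometric formula: P = P₀ exp(−z/H).
z/H = 8262.0/8143.1 = 1.0146; exp(−1.0146) = 0.36255.
P = 1030 × 0.36255 = 373.43 hPa.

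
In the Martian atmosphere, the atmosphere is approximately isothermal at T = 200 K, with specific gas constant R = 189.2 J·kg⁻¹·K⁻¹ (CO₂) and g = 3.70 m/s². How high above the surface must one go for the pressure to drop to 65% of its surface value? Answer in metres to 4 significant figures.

z ≈ 4406 m

Scale height: H = RT/g = 189.2 × 200 / 3.70 = 10227 m.
Set P/P₀ = exp(−z/H) = 0.65, so z = −H ln(0.65).
−ln(0.65) = 0.43078; z = 10227 × 0.43078 = 4405.6 m.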